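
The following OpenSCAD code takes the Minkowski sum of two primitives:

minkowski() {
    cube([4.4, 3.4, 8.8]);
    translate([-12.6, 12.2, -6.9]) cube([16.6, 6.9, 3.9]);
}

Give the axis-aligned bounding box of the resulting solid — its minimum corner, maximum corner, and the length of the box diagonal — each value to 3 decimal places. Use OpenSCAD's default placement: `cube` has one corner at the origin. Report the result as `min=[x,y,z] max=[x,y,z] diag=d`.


min=[-12.600,12.200,-6.900] max=[8.400,22.500,5.800] diag=26.615

A = translate([-12.6, 12.2, -6.9]) cube([16.6, 6.9, 3.9]) → bbox [-12.6,12.2,-6.9] .. [4,19.1,-3]
B = cube([4.4, 3.4, 8.8]) → bbox [0,0,0] .. [4.4,3.4,8.8]
lo = A.lo+B.lo = [-12.6+0, 12.2+0, -6.9+0] = [-12.600,12.200,-6.900]
hi = A.hi+B.hi = [4+4.4, 19.1+3.4, -3+8.8] = [8.400,22.500,5.800]
diag = √(21²+10.3²+12.7²) = √708.38 = 26.615


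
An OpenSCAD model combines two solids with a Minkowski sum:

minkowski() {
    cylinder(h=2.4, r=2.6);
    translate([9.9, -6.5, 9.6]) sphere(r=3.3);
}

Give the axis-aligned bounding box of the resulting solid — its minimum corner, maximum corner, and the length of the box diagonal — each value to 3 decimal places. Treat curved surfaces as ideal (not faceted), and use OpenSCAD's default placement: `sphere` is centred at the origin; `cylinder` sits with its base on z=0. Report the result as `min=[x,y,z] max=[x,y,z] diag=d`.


A = translate([9.9, -6.5, 9.6]) sphere(r=3.3) → bbox [6.6,-9.8,6.3] .. [13.2,-3.2,12.9]
B = cylinder(h=2.4, r=2.6) → bbox [-2.6,-2.6,0] .. [2.6,2.6,2.4]
lo = A.lo+B.lo = [6.6-2.6, -9.8-2.6, 6.3+0] = [4.000,-12.400,6.300]
hi = A.hi+B.hi = [13.2+2.6, -3.2+2.6, 12.9+2.4] = [15.800,-0.600,15.300]
diag = √(11.8²+11.8²+9²) = √359.48 = 18.960

min=[4.000,-12.400,6.300] max=[15.800,-0.600,15.300] diag=18.960


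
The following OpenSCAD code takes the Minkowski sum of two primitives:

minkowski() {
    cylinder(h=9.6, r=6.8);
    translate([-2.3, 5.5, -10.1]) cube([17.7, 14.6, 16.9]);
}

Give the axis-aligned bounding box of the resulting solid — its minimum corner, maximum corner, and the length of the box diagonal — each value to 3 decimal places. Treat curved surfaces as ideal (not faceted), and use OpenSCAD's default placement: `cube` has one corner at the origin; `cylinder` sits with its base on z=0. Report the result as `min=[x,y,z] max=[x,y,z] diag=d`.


A = translate([-2.3, 5.5, -10.1]) cube([17.7, 14.6, 16.9]) → bbox [-2.3,5.5,-10.1] .. [15.4,20.1,6.8]
B = cylinder(h=9.6, r=6.8) → bbox [-6.8,-6.8,0] .. [6.8,6.8,9.6]
lo = A.lo+B.lo = [-2.3-6.8, 5.5-6.8, -10.1+0] = [-9.100,-1.300,-10.100]
hi = A.hi+B.hi = [15.4+6.8, 20.1+6.8, 6.8+9.6] = [22.200,26.900,16.400]
diag = √(31.3²+28.2²+26.5²) = √2477.18 = 49.771

min=[-9.100,-1.300,-10.100] max=[22.200,26.900,16.400] diag=49.771


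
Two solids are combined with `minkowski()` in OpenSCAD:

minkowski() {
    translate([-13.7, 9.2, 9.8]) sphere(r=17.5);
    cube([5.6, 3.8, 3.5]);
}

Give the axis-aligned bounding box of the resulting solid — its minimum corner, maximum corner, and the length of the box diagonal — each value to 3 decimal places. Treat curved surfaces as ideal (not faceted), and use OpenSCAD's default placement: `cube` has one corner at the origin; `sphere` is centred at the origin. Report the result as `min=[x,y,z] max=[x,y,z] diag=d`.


A = translate([-13.7, 9.2, 9.8]) sphere(r=17.5) → bbox [-31.2,-8.3,-7.7] .. [3.8,26.7,27.3]
B = cube([5.6, 3.8, 3.5]) → bbox [0,0,0] .. [5.6,3.8,3.5]
lo = A.lo+B.lo = [-31.2+0, -8.3+0, -7.7+0] = [-31.200,-8.300,-7.700]
hi = A.hi+B.hi = [3.8+5.6, 26.7+3.8, 27.3+3.5] = [9.400,30.500,30.800]
diag = √(40.6²+38.8²+38.5²) = √4636.05 = 68.089

min=[-31.200,-8.300,-7.700] max=[9.400,30.500,30.800] diag=68.089


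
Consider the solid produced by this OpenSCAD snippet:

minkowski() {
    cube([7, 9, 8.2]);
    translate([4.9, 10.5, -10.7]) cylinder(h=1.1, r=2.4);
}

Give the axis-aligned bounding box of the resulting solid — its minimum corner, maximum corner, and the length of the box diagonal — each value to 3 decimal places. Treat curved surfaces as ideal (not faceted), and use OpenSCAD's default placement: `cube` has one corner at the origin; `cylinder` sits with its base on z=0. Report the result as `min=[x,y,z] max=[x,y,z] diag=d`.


min=[2.500,8.100,-10.700] max=[14.300,21.900,-1.400] diag=20.400

A = translate([4.9, 10.5, -10.7]) cylinder(h=1.1, r=2.4) → bbox [2.5,8.1,-10.7] .. [7.3,12.9,-9.6]
B = cube([7, 9, 8.2]) → bbox [0,0,0] .. [7,9,8.2]
lo = A.lo+B.lo = [2.5+0, 8.1+0, -10.7+0] = [2.500,8.100,-10.700]
hi = A.hi+B.hi = [7.3+7, 12.9+9, -9.6+8.2] = [14.300,21.900,-1.400]
diag = √(11.8²+13.8²+9.3²) = √416.17 = 20.400


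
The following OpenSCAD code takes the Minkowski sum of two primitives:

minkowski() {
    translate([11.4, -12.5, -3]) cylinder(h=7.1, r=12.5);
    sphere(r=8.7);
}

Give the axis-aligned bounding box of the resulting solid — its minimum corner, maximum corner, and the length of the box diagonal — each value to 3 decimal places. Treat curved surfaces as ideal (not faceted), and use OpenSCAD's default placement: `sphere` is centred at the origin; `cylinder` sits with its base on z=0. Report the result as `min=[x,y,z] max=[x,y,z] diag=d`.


A = translate([11.4, -12.5, -3]) cylinder(h=7.1, r=12.5) → bbox [-1.1,-25,-3] .. [23.9,0,4.1]
B = sphere(r=8.7) → bbox [-8.7,-8.7,-8.7] .. [8.7,8.7,8.7]
lo = A.lo+B.lo = [-1.1-8.7, -25-8.7, -3-8.7] = [-9.800,-33.700,-11.700]
hi = A.hi+B.hi = [23.9+8.7, 0+8.7, 4.1+8.7] = [32.600,8.700,12.800]
diag = √(42.4²+42.4²+24.5²) = √4195.77 = 64.775

min=[-9.800,-33.700,-11.700] max=[32.600,8.700,12.800] diag=64.775


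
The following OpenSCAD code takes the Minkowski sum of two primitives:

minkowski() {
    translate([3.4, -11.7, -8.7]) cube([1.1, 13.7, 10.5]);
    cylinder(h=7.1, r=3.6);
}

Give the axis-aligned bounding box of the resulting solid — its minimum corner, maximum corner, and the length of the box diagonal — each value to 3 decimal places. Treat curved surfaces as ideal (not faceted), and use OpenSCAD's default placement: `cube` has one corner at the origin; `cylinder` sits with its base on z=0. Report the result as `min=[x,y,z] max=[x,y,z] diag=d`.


A = translate([3.4, -11.7, -8.7]) cube([1.1, 13.7, 10.5]) → bbox [3.4,-11.7,-8.7] .. [4.5,2,1.8]
B = cylinder(h=7.1, r=3.6) → bbox [-3.6,-3.6,0] .. [3.6,3.6,7.1]
lo = A.lo+B.lo = [3.4-3.6, -11.7-3.6, -8.7+0] = [-0.200,-15.300,-8.700]
hi = A.hi+B.hi = [4.5+3.6, 2+3.6, 1.8+7.1] = [8.100,5.600,8.900]
diag = √(8.3²+20.9²+17.6²) = √815.46 = 28.556

min=[-0.200,-15.300,-8.700] max=[8.100,5.600,8.900] diag=28.556


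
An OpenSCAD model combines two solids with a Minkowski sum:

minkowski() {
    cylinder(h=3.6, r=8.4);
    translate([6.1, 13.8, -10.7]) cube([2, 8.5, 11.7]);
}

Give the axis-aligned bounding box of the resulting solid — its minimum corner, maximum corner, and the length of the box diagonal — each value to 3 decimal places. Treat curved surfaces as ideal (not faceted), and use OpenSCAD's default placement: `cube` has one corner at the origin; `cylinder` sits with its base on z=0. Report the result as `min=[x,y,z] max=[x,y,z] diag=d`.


min=[-2.300,5.400,-10.700] max=[16.500,30.700,4.600] diag=35.037

A = translate([6.1, 13.8, -10.7]) cube([2, 8.5, 11.7]) → bbox [6.1,13.8,-10.7] .. [8.1,22.3,1]
B = cylinder(h=3.6, r=8.4) → bbox [-8.4,-8.4,0] .. [8.4,8.4,3.6]
lo = A.lo+B.lo = [6.1-8.4, 13.8-8.4, -10.7+0] = [-2.300,5.400,-10.700]
hi = A.hi+B.hi = [8.1+8.4, 22.3+8.4, 1+3.6] = [16.500,30.700,4.600]
diag = √(18.8²+25.3²+15.3²) = √1227.62 = 35.037


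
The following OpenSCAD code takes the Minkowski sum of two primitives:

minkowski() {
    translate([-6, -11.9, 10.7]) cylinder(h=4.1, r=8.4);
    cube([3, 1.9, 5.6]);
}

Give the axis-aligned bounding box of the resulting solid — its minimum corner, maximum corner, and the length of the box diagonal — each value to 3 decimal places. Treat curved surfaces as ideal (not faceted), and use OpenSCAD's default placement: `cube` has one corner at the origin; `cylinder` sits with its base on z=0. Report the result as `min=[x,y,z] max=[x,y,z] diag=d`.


A = translate([-6, -11.9, 10.7]) cylinder(h=4.1, r=8.4) → bbox [-14.4,-20.3,10.7] .. [2.4,-3.5,14.8]
B = cube([3, 1.9, 5.6]) → bbox [0,0,0] .. [3,1.9,5.6]
lo = A.lo+B.lo = [-14.4+0, -20.3+0, 10.7+0] = [-14.400,-20.300,10.700]
hi = A.hi+B.hi = [2.4+3, -3.5+1.9, 14.8+5.6] = [5.400,-1.600,20.400]
diag = √(19.8²+18.7²+9.7²) = √835.82 = 28.911

min=[-14.400,-20.300,10.700] max=[5.400,-1.600,20.400] diag=28.911


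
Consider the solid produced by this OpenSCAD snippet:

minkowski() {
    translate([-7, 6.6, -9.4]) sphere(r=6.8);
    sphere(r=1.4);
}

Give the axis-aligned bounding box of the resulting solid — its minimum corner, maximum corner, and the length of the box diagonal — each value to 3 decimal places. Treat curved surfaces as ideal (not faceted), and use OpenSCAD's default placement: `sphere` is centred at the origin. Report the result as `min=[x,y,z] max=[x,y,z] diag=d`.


A = translate([-7, 6.6, -9.4]) sphere(r=6.8) → bbox [-13.8,-0.2,-16.2] .. [-0.2,13.4,-2.6]
B = sphere(r=1.4) → bbox [-1.4,-1.4,-1.4] .. [1.4,1.4,1.4]
lo = A.lo+B.lo = [-13.8-1.4, -0.2-1.4, -16.2-1.4] = [-15.200,-1.600,-17.600]
hi = A.hi+B.hi = [-0.2+1.4, 13.4+1.4, -2.6+1.4] = [1.200,14.800,-1.200]
diag = √(16.4²+16.4²+16.4²) = √806.88 = 28.406

min=[-15.200,-1.600,-17.600] max=[1.200,14.800,-1.200] diag=28.406


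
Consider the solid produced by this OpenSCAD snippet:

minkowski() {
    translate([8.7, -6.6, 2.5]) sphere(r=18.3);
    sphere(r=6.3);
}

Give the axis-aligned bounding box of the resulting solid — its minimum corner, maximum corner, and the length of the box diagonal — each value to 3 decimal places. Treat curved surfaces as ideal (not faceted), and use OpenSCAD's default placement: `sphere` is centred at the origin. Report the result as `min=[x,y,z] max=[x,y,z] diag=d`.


min=[-15.900,-31.200,-22.100] max=[33.300,18.000,27.100] diag=85.217

A = translate([8.7, -6.6, 2.5]) sphere(r=18.3) → bbox [-9.6,-24.9,-15.8] .. [27,11.7,20.8]
B = sphere(r=6.3) → bbox [-6.3,-6.3,-6.3] .. [6.3,6.3,6.3]
lo = A.lo+B.lo = [-9.6-6.3, -24.9-6.3, -15.8-6.3] = [-15.900,-31.200,-22.100]
hi = A.hi+B.hi = [27+6.3, 11.7+6.3, 20.8+6.3] = [33.300,18.000,27.100]
diag = √(49.2²+49.2²+49.2²) = √7261.92 = 85.217


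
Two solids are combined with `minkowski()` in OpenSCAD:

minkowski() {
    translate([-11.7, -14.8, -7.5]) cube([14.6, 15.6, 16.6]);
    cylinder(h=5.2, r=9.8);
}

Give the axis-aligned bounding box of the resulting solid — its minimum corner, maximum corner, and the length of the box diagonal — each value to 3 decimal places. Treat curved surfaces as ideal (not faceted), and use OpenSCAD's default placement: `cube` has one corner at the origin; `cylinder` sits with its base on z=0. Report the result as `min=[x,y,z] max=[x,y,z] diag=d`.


A = translate([-11.7, -14.8, -7.5]) cube([14.6, 15.6, 16.6]) → bbox [-11.7,-14.8,-7.5] .. [2.9,0.8,9.1]
B = cylinder(h=5.2, r=9.8) → bbox [-9.8,-9.8,0] .. [9.8,9.8,5.2]
lo = A.lo+B.lo = [-11.7-9.8, -14.8-9.8, -7.5+0] = [-21.500,-24.600,-7.500]
hi = A.hi+B.hi = [2.9+9.8, 0.8+9.8, 9.1+5.2] = [12.700,10.600,14.300]
diag = √(34.2²+35.2²+21.8²) = √2883.92 = 53.702

min=[-21.500,-24.600,-7.500] max=[12.700,10.600,14.300] diag=53.702


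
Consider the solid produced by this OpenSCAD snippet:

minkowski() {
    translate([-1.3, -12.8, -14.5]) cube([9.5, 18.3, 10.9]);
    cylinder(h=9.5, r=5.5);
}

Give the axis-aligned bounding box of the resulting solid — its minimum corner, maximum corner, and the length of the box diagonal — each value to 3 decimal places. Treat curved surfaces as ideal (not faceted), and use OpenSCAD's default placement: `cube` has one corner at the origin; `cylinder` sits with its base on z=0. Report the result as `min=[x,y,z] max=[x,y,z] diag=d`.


min=[-6.800,-18.300,-14.500] max=[13.700,11.000,5.900] diag=41.169

A = translate([-1.3, -12.8, -14.5]) cube([9.5, 18.3, 10.9]) → bbox [-1.3,-12.8,-14.5] .. [8.2,5.5,-3.6]
B = cylinder(h=9.5, r=5.5) → bbox [-5.5,-5.5,0] .. [5.5,5.5,9.5]
lo = A.lo+B.lo = [-1.3-5.5, -12.8-5.5, -14.5+0] = [-6.800,-18.300,-14.500]
hi = A.hi+B.hi = [8.2+5.5, 5.5+5.5, -3.6+9.5] = [13.700,11.000,5.900]
diag = √(20.5²+29.3²+20.4²) = √1694.9 = 41.169


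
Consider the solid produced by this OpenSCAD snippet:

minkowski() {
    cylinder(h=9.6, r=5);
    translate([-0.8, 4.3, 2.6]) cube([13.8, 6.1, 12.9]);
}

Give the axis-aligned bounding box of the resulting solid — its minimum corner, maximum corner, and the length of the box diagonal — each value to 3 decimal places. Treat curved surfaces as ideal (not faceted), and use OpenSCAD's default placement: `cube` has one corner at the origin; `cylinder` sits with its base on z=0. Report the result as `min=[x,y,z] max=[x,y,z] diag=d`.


min=[-5.800,-0.700,2.600] max=[18.000,15.400,25.100] diag=36.495

A = translate([-0.8, 4.3, 2.6]) cube([13.8, 6.1, 12.9]) → bbox [-0.8,4.3,2.6] .. [13,10.4,15.5]
B = cylinder(h=9.6, r=5) → bbox [-5,-5,0] .. [5,5,9.6]
lo = A.lo+B.lo = [-0.8-5, 4.3-5, 2.6+0] = [-5.800,-0.700,2.600]
hi = A.hi+B.hi = [13+5, 10.4+5, 15.5+9.6] = [18.000,15.400,25.100]
diag = √(23.8²+16.1²+22.5²) = √1331.9 = 36.495


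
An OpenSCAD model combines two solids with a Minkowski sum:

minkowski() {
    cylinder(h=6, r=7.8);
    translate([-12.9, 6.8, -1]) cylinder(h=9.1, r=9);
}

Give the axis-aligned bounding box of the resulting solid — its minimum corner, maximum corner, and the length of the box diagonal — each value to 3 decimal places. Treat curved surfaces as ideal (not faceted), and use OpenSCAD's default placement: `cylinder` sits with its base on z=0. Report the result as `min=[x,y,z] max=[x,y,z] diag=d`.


A = translate([-12.9, 6.8, -1]) cylinder(h=9.1, r=9) → bbox [-21.9,-2.2,-1] .. [-3.9,15.8,8.1]
B = cylinder(h=6, r=7.8) → bbox [-7.8,-7.8,0] .. [7.8,7.8,6]
lo = A.lo+B.lo = [-21.9-7.8, -2.2-7.8, -1+0] = [-29.700,-10.000,-1.000]
hi = A.hi+B.hi = [-3.9+7.8, 15.8+7.8, 8.1+6] = [3.900,23.600,14.100]
diag = √(33.6²+33.6²+15.1²) = √2485.93 = 49.859

min=[-29.700,-10.000,-1.000] max=[3.900,23.600,14.100] diag=49.859


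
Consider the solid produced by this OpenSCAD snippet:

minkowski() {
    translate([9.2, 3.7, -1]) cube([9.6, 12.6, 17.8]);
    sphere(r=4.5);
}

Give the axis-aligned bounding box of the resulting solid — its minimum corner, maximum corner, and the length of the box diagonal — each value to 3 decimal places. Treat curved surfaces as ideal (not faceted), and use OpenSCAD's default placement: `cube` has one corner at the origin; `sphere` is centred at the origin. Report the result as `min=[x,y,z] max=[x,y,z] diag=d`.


min=[4.700,-0.800,-5.500] max=[23.300,20.800,21.300] diag=39.125

A = translate([9.2, 3.7, -1]) cube([9.6, 12.6, 17.8]) → bbox [9.2,3.7,-1] .. [18.8,16.3,16.8]
B = sphere(r=4.5) → bbox [-4.5,-4.5,-4.5] .. [4.5,4.5,4.5]
lo = A.lo+B.lo = [9.2-4.5, 3.7-4.5, -1-4.5] = [4.700,-0.800,-5.500]
hi = A.hi+B.hi = [18.8+4.5, 16.3+4.5, 16.8+4.5] = [23.300,20.800,21.300]
diag = √(18.6²+21.6²+26.8²) = √1530.76 = 39.125


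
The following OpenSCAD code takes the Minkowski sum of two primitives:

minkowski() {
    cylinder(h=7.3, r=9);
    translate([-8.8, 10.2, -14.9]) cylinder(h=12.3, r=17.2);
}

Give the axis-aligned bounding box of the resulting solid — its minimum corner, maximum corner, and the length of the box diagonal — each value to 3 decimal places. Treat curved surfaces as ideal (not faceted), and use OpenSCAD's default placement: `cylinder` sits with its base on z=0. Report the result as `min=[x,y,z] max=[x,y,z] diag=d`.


A = translate([-8.8, 10.2, -14.9]) cylinder(h=12.3, r=17.2) → bbox [-26,-7,-14.9] .. [8.4,27.4,-2.6]
B = cylinder(h=7.3, r=9) → bbox [-9,-9,0] .. [9,9,7.3]
lo = A.lo+B.lo = [-26-9, -7-9, -14.9+0] = [-35.000,-16.000,-14.900]
hi = A.hi+B.hi = [8.4+9, 27.4+9, -2.6+7.3] = [17.400,36.400,4.700]
diag = √(52.4²+52.4²+19.6²) = √5875.68 = 76.653

min=[-35.000,-16.000,-14.900] max=[17.400,36.400,4.700] diag=76.653


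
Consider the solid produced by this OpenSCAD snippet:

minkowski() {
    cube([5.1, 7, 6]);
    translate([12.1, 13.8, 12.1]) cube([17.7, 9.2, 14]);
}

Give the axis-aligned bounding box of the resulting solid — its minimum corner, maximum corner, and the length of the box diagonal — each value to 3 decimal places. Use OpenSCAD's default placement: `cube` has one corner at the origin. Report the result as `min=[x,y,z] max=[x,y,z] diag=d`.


min=[12.100,13.800,12.100] max=[34.900,30.000,32.100] diag=34.384

A = translate([12.1, 13.8, 12.1]) cube([17.7, 9.2, 14]) → bbox [12.1,13.8,12.1] .. [29.8,23,26.1]
B = cube([5.1, 7, 6]) → bbox [0,0,0] .. [5.1,7,6]
lo = A.lo+B.lo = [12.1+0, 13.8+0, 12.1+0] = [12.100,13.800,12.100]
hi = A.hi+B.hi = [29.8+5.1, 23+7, 26.1+6] = [34.900,30.000,32.100]
diag = √(22.8²+16.2²+20²) = √1182.28 = 34.384


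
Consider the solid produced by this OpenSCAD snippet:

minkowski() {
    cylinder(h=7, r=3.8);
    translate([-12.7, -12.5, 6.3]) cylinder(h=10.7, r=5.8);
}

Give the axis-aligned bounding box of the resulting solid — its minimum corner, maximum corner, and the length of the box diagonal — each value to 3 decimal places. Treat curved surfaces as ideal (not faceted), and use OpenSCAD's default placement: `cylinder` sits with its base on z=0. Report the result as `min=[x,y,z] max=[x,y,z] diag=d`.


min=[-22.300,-22.100,6.300] max=[-3.100,-2.900,24.000] diag=32.412

A = translate([-12.7, -12.5, 6.3]) cylinder(h=10.7, r=5.8) → bbox [-18.5,-18.3,6.3] .. [-6.9,-6.7,17]
B = cylinder(h=7, r=3.8) → bbox [-3.8,-3.8,0] .. [3.8,3.8,7]
lo = A.lo+B.lo = [-18.5-3.8, -18.3-3.8, 6.3+0] = [-22.300,-22.100,6.300]
hi = A.hi+B.hi = [-6.9+3.8, -6.7+3.8, 17+7] = [-3.100,-2.900,24.000]
diag = √(19.2²+19.2²+17.7²) = √1050.57 = 32.412


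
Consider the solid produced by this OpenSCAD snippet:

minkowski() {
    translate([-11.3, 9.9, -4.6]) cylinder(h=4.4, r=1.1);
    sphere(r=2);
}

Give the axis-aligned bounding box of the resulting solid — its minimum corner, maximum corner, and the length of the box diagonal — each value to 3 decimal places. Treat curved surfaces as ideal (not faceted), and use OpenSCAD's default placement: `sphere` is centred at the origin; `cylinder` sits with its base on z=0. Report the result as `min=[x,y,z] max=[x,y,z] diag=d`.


min=[-14.400,6.800,-6.600] max=[-8.200,13.000,1.800] diag=12.142

A = translate([-11.3, 9.9, -4.6]) cylinder(h=4.4, r=1.1) → bbox [-12.4,8.8,-4.6] .. [-10.2,11,-0.2]
B = sphere(r=2) → bbox [-2,-2,-2] .. [2,2,2]
lo = A.lo+B.lo = [-12.4-2, 8.8-2, -4.6-2] = [-14.400,6.800,-6.600]
hi = A.hi+B.hi = [-10.2+2, 11+2, -0.2+2] = [-8.200,13.000,1.800]
diag = √(6.2²+6.2²+8.4²) = √147.44 = 12.142


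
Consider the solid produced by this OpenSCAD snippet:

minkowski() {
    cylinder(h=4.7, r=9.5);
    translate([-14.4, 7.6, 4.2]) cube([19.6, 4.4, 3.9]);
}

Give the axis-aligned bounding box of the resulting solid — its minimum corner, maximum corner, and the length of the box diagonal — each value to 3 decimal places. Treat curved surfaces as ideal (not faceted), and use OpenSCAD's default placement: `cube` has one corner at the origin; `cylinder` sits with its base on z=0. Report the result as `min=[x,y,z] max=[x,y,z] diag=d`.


A = translate([-14.4, 7.6, 4.2]) cube([19.6, 4.4, 3.9]) → bbox [-14.4,7.6,4.2] .. [5.2,12,8.1]
B = cylinder(h=4.7, r=9.5) → bbox [-9.5,-9.5,0] .. [9.5,9.5,4.7]
lo = A.lo+B.lo = [-14.4-9.5, 7.6-9.5, 4.2+0] = [-23.900,-1.900,4.200]
hi = A.hi+B.hi = [5.2+9.5, 12+9.5, 8.1+4.7] = [14.700,21.500,12.800]
diag = √(38.6²+23.4²+8.6²) = √2111.48 = 45.951

min=[-23.900,-1.900,4.200] max=[14.700,21.500,12.800] diag=45.951


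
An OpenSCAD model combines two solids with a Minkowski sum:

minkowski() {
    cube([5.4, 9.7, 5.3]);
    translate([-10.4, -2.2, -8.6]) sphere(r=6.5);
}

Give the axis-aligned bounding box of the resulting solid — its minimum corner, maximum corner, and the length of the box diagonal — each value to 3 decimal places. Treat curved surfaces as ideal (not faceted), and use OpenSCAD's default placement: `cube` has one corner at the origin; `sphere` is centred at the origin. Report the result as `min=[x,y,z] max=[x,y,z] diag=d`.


A = translate([-10.4, -2.2, -8.6]) sphere(r=6.5) → bbox [-16.9,-8.7,-15.1] .. [-3.9,4.3,-2.1]
B = cube([5.4, 9.7, 5.3]) → bbox [0,0,0] .. [5.4,9.7,5.3]
lo = A.lo+B.lo = [-16.9+0, -8.7+0, -15.1+0] = [-16.900,-8.700,-15.100]
hi = A.hi+B.hi = [-3.9+5.4, 4.3+9.7, -2.1+5.3] = [1.500,14.000,3.200]
diag = √(18.4²+22.7²+18.3²) = √1188.74 = 34.478

min=[-16.900,-8.700,-15.100] max=[1.500,14.000,3.200] diag=34.478


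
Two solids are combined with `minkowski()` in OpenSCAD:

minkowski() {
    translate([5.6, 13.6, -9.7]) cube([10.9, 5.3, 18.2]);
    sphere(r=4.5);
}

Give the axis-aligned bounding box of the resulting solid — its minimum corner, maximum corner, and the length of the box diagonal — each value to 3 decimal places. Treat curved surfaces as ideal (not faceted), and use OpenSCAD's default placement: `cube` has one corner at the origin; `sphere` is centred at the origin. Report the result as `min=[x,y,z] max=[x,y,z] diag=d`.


min=[1.100,9.100,-14.200] max=[21.000,23.400,13.000] diag=36.611

A = translate([5.6, 13.6, -9.7]) cube([10.9, 5.3, 18.2]) → bbox [5.6,13.6,-9.7] .. [16.5,18.9,8.5]
B = sphere(r=4.5) → bbox [-4.5,-4.5,-4.5] .. [4.5,4.5,4.5]
lo = A.lo+B.lo = [5.6-4.5, 13.6-4.5, -9.7-4.5] = [1.100,9.100,-14.200]
hi = A.hi+B.hi = [16.5+4.5, 18.9+4.5, 8.5+4.5] = [21.000,23.400,13.000]
diag = √(19.9²+14.3²+27.2²) = √1340.34 = 36.611


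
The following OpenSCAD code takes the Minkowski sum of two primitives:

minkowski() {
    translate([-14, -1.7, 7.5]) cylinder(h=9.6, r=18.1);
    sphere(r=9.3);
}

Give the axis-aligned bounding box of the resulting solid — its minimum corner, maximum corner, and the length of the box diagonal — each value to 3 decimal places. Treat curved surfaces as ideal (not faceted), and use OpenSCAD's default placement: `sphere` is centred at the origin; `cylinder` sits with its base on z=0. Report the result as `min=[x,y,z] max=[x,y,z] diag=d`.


min=[-41.400,-29.100,-1.800] max=[13.400,25.700,26.400] diag=82.470

A = translate([-14, -1.7, 7.5]) cylinder(h=9.6, r=18.1) → bbox [-32.1,-19.8,7.5] .. [4.1,16.4,17.1]
B = sphere(r=9.3) → bbox [-9.3,-9.3,-9.3] .. [9.3,9.3,9.3]
lo = A.lo+B.lo = [-32.1-9.3, -19.8-9.3, 7.5-9.3] = [-41.400,-29.100,-1.800]
hi = A.hi+B.hi = [4.1+9.3, 16.4+9.3, 17.1+9.3] = [13.400,25.700,26.400]
diag = √(54.8²+54.8²+28.2²) = √6801.32 = 82.470


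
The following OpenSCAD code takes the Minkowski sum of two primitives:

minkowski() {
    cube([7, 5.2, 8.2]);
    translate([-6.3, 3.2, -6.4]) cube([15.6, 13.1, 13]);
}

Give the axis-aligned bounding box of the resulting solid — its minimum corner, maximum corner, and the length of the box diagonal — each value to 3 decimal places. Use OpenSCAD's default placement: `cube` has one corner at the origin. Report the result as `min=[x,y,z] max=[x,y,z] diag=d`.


A = translate([-6.3, 3.2, -6.4]) cube([15.6, 13.1, 13]) → bbox [-6.3,3.2,-6.4] .. [9.3,16.3,6.6]
B = cube([7, 5.2, 8.2]) → bbox [0,0,0] .. [7,5.2,8.2]
lo = A.lo+B.lo = [-6.3+0, 3.2+0, -6.4+0] = [-6.300,3.200,-6.400]
hi = A.hi+B.hi = [9.3+7, 16.3+5.2, 6.6+8.2] = [16.300,21.500,14.800]
diag = √(22.6²+18.3²+21.2²) = √1295.09 = 35.987

min=[-6.300,3.200,-6.400] max=[16.300,21.500,14.800] diag=35.987


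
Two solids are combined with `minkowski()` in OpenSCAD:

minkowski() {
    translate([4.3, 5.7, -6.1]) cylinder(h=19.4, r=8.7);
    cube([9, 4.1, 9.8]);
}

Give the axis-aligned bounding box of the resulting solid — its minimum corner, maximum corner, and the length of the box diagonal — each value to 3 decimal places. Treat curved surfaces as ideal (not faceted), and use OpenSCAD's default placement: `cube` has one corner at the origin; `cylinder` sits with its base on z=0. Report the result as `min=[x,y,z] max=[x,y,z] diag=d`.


A = translate([4.3, 5.7, -6.1]) cylinder(h=19.4, r=8.7) → bbox [-4.4,-3,-6.1] .. [13,14.4,13.3]
B = cube([9, 4.1, 9.8]) → bbox [0,0,0] .. [9,4.1,9.8]
lo = A.lo+B.lo = [-4.4+0, -3+0, -6.1+0] = [-4.400,-3.000,-6.100]
hi = A.hi+B.hi = [13+9, 14.4+4.1, 13.3+9.8] = [22.000,18.500,23.100]
diag = √(26.4²+21.5²+29.2²) = √2011.85 = 44.854

min=[-4.400,-3.000,-6.100] max=[22.000,18.500,23.100] diag=44.854


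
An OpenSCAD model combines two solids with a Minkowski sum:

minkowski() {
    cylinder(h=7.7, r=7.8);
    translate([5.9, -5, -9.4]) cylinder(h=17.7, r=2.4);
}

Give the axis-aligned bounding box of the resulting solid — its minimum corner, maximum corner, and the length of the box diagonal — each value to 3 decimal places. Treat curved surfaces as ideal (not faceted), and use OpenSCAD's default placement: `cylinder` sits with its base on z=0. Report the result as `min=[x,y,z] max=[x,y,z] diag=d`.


min=[-4.300,-15.200,-9.400] max=[16.100,5.200,16.000] diag=38.438

A = translate([5.9, -5, -9.4]) cylinder(h=17.7, r=2.4) → bbox [3.5,-7.4,-9.4] .. [8.3,-2.6,8.3]
B = cylinder(h=7.7, r=7.8) → bbox [-7.8,-7.8,0] .. [7.8,7.8,7.7]
lo = A.lo+B.lo = [3.5-7.8, -7.4-7.8, -9.4+0] = [-4.300,-15.200,-9.400]
hi = A.hi+B.hi = [8.3+7.8, -2.6+7.8, 8.3+7.7] = [16.100,5.200,16.000]
diag = √(20.4²+20.4²+25.4²) = √1477.48 = 38.438


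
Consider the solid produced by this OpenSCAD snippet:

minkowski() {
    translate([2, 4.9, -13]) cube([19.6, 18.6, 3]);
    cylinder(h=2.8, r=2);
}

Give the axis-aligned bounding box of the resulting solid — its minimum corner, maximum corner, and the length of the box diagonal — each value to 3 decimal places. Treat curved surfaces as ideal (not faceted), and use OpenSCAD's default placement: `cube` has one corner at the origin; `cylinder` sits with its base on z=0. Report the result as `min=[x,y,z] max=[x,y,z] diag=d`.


min=[0.000,2.900,-13.000] max=[23.600,25.500,-7.200] diag=33.187

A = translate([2, 4.9, -13]) cube([19.6, 18.6, 3]) → bbox [2,4.9,-13] .. [21.6,23.5,-10]
B = cylinder(h=2.8, r=2) → bbox [-2,-2,0] .. [2,2,2.8]
lo = A.lo+B.lo = [2-2, 4.9-2, -13+0] = [0.000,2.900,-13.000]
hi = A.hi+B.hi = [21.6+2, 23.5+2, -10+2.8] = [23.600,25.500,-7.200]
diag = √(23.6²+22.6²+5.8²) = √1101.36 = 33.187


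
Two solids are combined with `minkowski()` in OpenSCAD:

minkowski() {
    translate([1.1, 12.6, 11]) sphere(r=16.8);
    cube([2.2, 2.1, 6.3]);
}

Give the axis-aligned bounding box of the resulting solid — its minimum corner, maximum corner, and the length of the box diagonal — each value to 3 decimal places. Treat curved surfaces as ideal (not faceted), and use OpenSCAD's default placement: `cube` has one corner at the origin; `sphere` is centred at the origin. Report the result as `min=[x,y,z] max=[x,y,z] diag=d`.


min=[-15.700,-4.200,-5.800] max=[20.100,31.500,34.100] diag=64.406

A = translate([1.1, 12.6, 11]) sphere(r=16.8) → bbox [-15.7,-4.2,-5.8] .. [17.9,29.4,27.8]
B = cube([2.2, 2.1, 6.3]) → bbox [0,0,0] .. [2.2,2.1,6.3]
lo = A.lo+B.lo = [-15.7+0, -4.2+0, -5.8+0] = [-15.700,-4.200,-5.800]
hi = A.hi+B.hi = [17.9+2.2, 29.4+2.1, 27.8+6.3] = [20.100,31.500,34.100]
diag = √(35.8²+35.7²+39.9²) = √4148.14 = 64.406


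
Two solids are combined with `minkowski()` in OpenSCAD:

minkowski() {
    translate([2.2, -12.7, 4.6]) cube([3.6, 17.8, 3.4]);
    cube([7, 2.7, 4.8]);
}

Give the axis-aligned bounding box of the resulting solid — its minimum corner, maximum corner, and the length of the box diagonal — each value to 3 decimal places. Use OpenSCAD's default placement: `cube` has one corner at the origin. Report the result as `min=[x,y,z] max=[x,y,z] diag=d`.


A = translate([2.2, -12.7, 4.6]) cube([3.6, 17.8, 3.4]) → bbox [2.2,-12.7,4.6] .. [5.8,5.1,8]
B = cube([7, 2.7, 4.8]) → bbox [0,0,0] .. [7,2.7,4.8]
lo = A.lo+B.lo = [2.2+0, -12.7+0, 4.6+0] = [2.200,-12.700,4.600]
hi = A.hi+B.hi = [5.8+7, 5.1+2.7, 8+4.8] = [12.800,7.800,12.800]
diag = √(10.6²+20.5²+8.2²) = √599.85 = 24.492

min=[2.200,-12.700,4.600] max=[12.800,7.800,12.800] diag=24.492


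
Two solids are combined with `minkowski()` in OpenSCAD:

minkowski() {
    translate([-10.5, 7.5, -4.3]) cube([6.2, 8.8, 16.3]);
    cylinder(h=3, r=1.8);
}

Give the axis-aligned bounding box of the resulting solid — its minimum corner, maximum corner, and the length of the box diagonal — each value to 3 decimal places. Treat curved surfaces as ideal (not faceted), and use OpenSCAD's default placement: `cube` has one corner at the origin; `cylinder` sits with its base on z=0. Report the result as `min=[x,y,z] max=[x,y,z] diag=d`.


min=[-12.300,5.700,-4.300] max=[-2.500,18.100,15.000] diag=24.946

A = translate([-10.5, 7.5, -4.3]) cube([6.2, 8.8, 16.3]) → bbox [-10.5,7.5,-4.3] .. [-4.3,16.3,12]
B = cylinder(h=3, r=1.8) → bbox [-1.8,-1.8,0] .. [1.8,1.8,3]
lo = A.lo+B.lo = [-10.5-1.8, 7.5-1.8, -4.3+0] = [-12.300,5.700,-4.300]
hi = A.hi+B.hi = [-4.3+1.8, 16.3+1.8, 12+3] = [-2.500,18.100,15.000]
diag = √(9.8²+12.4²+19.3²) = √622.29 = 24.946


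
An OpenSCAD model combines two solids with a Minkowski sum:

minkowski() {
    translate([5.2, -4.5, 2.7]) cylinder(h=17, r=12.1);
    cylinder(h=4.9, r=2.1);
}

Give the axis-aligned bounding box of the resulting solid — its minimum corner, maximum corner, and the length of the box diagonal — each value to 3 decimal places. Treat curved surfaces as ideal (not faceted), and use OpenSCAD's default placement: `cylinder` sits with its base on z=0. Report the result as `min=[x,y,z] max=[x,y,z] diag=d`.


min=[-9.000,-18.700,2.700] max=[19.400,9.700,24.600] diag=45.746

A = translate([5.2, -4.5, 2.7]) cylinder(h=17, r=12.1) → bbox [-6.9,-16.6,2.7] .. [17.3,7.6,19.7]
B = cylinder(h=4.9, r=2.1) → bbox [-2.1,-2.1,0] .. [2.1,2.1,4.9]
lo = A.lo+B.lo = [-6.9-2.1, -16.6-2.1, 2.7+0] = [-9.000,-18.700,2.700]
hi = A.hi+B.hi = [17.3+2.1, 7.6+2.1, 19.7+4.9] = [19.400,9.700,24.600]
diag = √(28.4²+28.4²+21.9²) = √2092.73 = 45.746


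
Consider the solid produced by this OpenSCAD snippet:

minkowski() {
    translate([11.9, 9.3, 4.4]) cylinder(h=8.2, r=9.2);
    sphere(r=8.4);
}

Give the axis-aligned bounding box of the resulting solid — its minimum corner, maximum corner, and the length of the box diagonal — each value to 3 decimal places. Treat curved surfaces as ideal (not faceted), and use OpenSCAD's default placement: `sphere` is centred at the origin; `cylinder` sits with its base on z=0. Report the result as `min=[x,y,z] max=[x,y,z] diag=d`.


min=[-5.700,-8.300,-4.000] max=[29.500,26.900,21.000] diag=55.705

A = translate([11.9, 9.3, 4.4]) cylinder(h=8.2, r=9.2) → bbox [2.7,0.1,4.4] .. [21.1,18.5,12.6]
B = sphere(r=8.4) → bbox [-8.4,-8.4,-8.4] .. [8.4,8.4,8.4]
lo = A.lo+B.lo = [2.7-8.4, 0.1-8.4, 4.4-8.4] = [-5.700,-8.300,-4.000]
hi = A.hi+B.hi = [21.1+8.4, 18.5+8.4, 12.6+8.4] = [29.500,26.900,21.000]
diag = √(35.2²+35.2²+25²) = √3103.08 = 55.705


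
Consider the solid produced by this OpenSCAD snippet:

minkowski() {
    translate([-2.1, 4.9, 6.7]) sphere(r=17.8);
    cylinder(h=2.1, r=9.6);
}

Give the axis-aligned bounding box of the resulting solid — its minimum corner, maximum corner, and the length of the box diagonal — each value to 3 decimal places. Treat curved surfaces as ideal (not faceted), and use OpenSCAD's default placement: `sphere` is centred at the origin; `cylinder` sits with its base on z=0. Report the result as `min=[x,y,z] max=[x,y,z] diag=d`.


min=[-29.500,-22.500,-11.100] max=[25.300,32.300,26.600] diag=86.182

A = translate([-2.1, 4.9, 6.7]) sphere(r=17.8) → bbox [-19.9,-12.9,-11.1] .. [15.7,22.7,24.5]
B = cylinder(h=2.1, r=9.6) → bbox [-9.6,-9.6,0] .. [9.6,9.6,2.1]
lo = A.lo+B.lo = [-19.9-9.6, -12.9-9.6, -11.1+0] = [-29.500,-22.500,-11.100]
hi = A.hi+B.hi = [15.7+9.6, 22.7+9.6, 24.5+2.1] = [25.300,32.300,26.600]
diag = √(54.8²+54.8²+37.7²) = √7427.37 = 86.182


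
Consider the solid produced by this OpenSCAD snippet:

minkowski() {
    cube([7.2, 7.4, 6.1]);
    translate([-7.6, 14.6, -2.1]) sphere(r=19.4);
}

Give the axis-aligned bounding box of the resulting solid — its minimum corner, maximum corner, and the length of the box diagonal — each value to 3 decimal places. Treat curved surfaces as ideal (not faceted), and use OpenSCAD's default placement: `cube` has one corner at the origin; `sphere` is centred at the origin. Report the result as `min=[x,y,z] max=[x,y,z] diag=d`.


min=[-27.000,-4.800,-21.500] max=[19.000,41.400,23.400] diag=79.161

A = translate([-7.6, 14.6, -2.1]) sphere(r=19.4) → bbox [-27,-4.8,-21.5] .. [11.8,34,17.3]
B = cube([7.2, 7.4, 6.1]) → bbox [0,0,0] .. [7.2,7.4,6.1]
lo = A.lo+B.lo = [-27+0, -4.8+0, -21.5+0] = [-27.000,-4.800,-21.500]
hi = A.hi+B.hi = [11.8+7.2, 34+7.4, 17.3+6.1] = [19.000,41.400,23.400]
diag = √(46²+46.2²+44.9²) = √6266.45 = 79.161


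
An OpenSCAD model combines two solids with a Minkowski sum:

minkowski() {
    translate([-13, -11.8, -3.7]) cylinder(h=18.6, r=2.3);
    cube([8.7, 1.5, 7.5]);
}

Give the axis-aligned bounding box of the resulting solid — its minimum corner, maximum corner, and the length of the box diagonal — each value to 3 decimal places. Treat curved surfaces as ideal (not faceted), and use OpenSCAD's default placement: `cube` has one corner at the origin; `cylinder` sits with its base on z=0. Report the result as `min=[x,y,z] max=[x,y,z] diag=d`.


A = translate([-13, -11.8, -3.7]) cylinder(h=18.6, r=2.3) → bbox [-15.3,-14.1,-3.7] .. [-10.7,-9.5,14.9]
B = cube([8.7, 1.5, 7.5]) → bbox [0,0,0] .. [8.7,1.5,7.5]
lo = A.lo+B.lo = [-15.3+0, -14.1+0, -3.7+0] = [-15.300,-14.100,-3.700]
hi = A.hi+B.hi = [-10.7+8.7, -9.5+1.5, 14.9+7.5] = [-2.000,-8.000,22.400]
diag = √(13.3²+6.1²+26.1²) = √895.31 = 29.922

min=[-15.300,-14.100,-3.700] max=[-2.000,-8.000,22.400] diag=29.922


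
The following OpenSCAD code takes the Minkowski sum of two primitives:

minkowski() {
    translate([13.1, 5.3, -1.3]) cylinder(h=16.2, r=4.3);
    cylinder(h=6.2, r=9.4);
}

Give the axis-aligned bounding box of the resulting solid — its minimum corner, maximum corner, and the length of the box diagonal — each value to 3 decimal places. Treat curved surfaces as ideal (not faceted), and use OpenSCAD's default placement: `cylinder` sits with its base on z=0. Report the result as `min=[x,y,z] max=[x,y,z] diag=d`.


A = translate([13.1, 5.3, -1.3]) cylinder(h=16.2, r=4.3) → bbox [8.8,1,-1.3] .. [17.4,9.6,14.9]
B = cylinder(h=6.2, r=9.4) → bbox [-9.4,-9.4,0] .. [9.4,9.4,6.2]
lo = A.lo+B.lo = [8.8-9.4, 1-9.4, -1.3+0] = [-0.600,-8.400,-1.300]
hi = A.hi+B.hi = [17.4+9.4, 9.6+9.4, 14.9+6.2] = [26.800,19.000,21.100]
diag = √(27.4²+27.4²+22.4²) = √2003.28 = 44.758

min=[-0.600,-8.400,-1.300] max=[26.800,19.000,21.100] diag=44.758


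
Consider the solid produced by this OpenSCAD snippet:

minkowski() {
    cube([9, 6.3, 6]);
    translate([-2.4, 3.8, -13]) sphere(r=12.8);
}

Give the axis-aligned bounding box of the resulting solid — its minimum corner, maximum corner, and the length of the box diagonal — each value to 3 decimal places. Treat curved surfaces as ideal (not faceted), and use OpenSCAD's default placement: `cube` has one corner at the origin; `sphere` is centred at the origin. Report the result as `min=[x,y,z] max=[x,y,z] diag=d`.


min=[-15.200,-9.000,-25.800] max=[19.400,22.900,5.800] diag=56.686

A = translate([-2.4, 3.8, -13]) sphere(r=12.8) → bbox [-15.2,-9,-25.8] .. [10.4,16.6,-0.2]
B = cube([9, 6.3, 6]) → bbox [0,0,0] .. [9,6.3,6]
lo = A.lo+B.lo = [-15.2+0, -9+0, -25.8+0] = [-15.200,-9.000,-25.800]
hi = A.hi+B.hi = [10.4+9, 16.6+6.3, -0.2+6] = [19.400,22.900,5.800]
diag = √(34.6²+31.9²+31.6²) = √3213.33 = 56.686


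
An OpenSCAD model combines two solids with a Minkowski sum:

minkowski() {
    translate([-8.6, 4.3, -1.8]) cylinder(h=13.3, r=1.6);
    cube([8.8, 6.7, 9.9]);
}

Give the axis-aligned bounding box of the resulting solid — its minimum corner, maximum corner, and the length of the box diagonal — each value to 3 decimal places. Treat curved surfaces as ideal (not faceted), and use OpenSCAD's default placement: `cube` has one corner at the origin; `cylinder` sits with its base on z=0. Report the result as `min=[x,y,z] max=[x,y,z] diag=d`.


min=[-10.200,2.700,-1.800] max=[1.800,12.600,21.400] diag=27.933

A = translate([-8.6, 4.3, -1.8]) cylinder(h=13.3, r=1.6) → bbox [-10.2,2.7,-1.8] .. [-7,5.9,11.5]
B = cube([8.8, 6.7, 9.9]) → bbox [0,0,0] .. [8.8,6.7,9.9]
lo = A.lo+B.lo = [-10.2+0, 2.7+0, -1.8+0] = [-10.200,2.700,-1.800]
hi = A.hi+B.hi = [-7+8.8, 5.9+6.7, 11.5+9.9] = [1.800,12.600,21.400]
diag = √(12²+9.9²+23.2²) = √780.25 = 27.933


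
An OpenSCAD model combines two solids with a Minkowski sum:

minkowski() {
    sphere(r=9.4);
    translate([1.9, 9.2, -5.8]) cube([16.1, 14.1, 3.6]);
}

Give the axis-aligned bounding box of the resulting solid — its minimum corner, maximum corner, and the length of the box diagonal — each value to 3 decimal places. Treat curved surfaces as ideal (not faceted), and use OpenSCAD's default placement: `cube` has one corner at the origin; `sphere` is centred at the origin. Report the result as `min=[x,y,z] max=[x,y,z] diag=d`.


A = translate([1.9, 9.2, -5.8]) cube([16.1, 14.1, 3.6]) → bbox [1.9,9.2,-5.8] .. [18,23.3,-2.2]
B = sphere(r=9.4) → bbox [-9.4,-9.4,-9.4] .. [9.4,9.4,9.4]
lo = A.lo+B.lo = [1.9-9.4, 9.2-9.4, -5.8-9.4] = [-7.500,-0.200,-15.200]
hi = A.hi+B.hi = [18+9.4, 23.3+9.4, -2.2+9.4] = [27.400,32.700,7.200]
diag = √(34.9²+32.9²+22.4²) = √2802.18 = 52.936

min=[-7.500,-0.200,-15.200] max=[27.400,32.700,7.200] diag=52.936


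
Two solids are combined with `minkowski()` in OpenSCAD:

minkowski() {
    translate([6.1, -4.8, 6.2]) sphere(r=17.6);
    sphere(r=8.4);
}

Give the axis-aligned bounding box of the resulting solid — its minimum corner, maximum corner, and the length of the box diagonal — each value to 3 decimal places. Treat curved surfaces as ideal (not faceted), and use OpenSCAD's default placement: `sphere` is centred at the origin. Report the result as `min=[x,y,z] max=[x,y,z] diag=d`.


A = translate([6.1, -4.8, 6.2]) sphere(r=17.6) → bbox [-11.5,-22.4,-11.4] .. [23.7,12.8,23.8]
B = sphere(r=8.4) → bbox [-8.4,-8.4,-8.4] .. [8.4,8.4,8.4]
lo = A.lo+B.lo = [-11.5-8.4, -22.4-8.4, -11.4-8.4] = [-19.900,-30.800,-19.800]
hi = A.hi+B.hi = [23.7+8.4, 12.8+8.4, 23.8+8.4] = [32.100,21.200,32.200]
diag = √(52²+52²+52²) = √8112 = 90.067

min=[-19.900,-30.800,-19.800] max=[32.100,21.200,32.200] diag=90.067


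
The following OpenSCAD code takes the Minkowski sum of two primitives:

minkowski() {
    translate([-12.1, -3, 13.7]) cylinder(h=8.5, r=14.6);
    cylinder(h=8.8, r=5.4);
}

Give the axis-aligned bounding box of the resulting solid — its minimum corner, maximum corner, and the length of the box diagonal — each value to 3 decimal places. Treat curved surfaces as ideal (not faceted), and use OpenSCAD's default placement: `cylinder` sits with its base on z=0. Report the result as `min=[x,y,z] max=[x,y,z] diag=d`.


A = translate([-12.1, -3, 13.7]) cylinder(h=8.5, r=14.6) → bbox [-26.7,-17.6,13.7] .. [2.5,11.6,22.2]
B = cylinder(h=8.8, r=5.4) → bbox [-5.4,-5.4,0] .. [5.4,5.4,8.8]
lo = A.lo+B.lo = [-26.7-5.4, -17.6-5.4, 13.7+0] = [-32.100,-23.000,13.700]
hi = A.hi+B.hi = [2.5+5.4, 11.6+5.4, 22.2+8.8] = [7.900,17.000,31.000]
diag = √(40²+40²+17.3²) = √3499.29 = 59.155

min=[-32.100,-23.000,13.700] max=[7.900,17.000,31.000] diag=59.155


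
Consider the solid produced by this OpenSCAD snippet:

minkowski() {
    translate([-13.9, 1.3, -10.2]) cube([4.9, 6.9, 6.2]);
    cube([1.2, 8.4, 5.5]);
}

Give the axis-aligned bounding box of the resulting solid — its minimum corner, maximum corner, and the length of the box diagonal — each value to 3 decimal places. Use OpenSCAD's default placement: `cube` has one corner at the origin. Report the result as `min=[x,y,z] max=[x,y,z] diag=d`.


A = translate([-13.9, 1.3, -10.2]) cube([4.9, 6.9, 6.2]) → bbox [-13.9,1.3,-10.2] .. [-9,8.2,-4]
B = cube([1.2, 8.4, 5.5]) → bbox [0,0,0] .. [1.2,8.4,5.5]
lo = A.lo+B.lo = [-13.9+0, 1.3+0, -10.2+0] = [-13.900,1.300,-10.200]
hi = A.hi+B.hi = [-9+1.2, 8.2+8.4, -4+5.5] = [-7.800,16.600,1.500]
diag = √(6.1²+15.3²+11.7²) = √408.19 = 20.204

min=[-13.900,1.300,-10.200] max=[-7.800,16.600,1.500] diag=20.204
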